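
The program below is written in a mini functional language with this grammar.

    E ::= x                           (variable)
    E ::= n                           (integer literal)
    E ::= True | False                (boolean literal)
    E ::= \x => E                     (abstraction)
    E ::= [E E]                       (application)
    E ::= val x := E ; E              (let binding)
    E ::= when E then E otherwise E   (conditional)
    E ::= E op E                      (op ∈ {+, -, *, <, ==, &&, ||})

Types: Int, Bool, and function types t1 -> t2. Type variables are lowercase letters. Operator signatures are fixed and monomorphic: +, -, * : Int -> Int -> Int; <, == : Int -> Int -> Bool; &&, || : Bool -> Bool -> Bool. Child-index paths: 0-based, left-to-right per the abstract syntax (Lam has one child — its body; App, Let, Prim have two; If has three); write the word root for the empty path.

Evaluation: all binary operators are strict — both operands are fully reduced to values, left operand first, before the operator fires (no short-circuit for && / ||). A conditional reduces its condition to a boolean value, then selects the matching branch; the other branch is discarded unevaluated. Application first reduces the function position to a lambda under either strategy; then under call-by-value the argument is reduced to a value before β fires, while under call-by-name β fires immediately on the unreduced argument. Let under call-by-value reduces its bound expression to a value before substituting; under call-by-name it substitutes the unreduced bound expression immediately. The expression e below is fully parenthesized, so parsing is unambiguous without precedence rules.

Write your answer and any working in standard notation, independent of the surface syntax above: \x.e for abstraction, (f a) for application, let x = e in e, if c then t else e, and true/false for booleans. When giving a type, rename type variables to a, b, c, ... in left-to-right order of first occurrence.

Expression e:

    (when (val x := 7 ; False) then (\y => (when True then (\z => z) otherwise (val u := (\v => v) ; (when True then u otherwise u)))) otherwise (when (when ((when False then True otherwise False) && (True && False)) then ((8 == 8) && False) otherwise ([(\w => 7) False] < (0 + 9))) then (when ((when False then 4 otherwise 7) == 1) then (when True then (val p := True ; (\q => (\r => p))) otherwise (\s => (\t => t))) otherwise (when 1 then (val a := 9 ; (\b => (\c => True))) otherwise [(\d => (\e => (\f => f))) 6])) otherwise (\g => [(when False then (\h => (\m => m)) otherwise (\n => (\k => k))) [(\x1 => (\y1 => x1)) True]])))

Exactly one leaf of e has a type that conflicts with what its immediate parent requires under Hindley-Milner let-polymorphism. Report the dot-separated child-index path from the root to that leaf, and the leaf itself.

Working:
let x : Int
  unify Bool ~ Bool
  unify Bool ~ Bool
z : b
\z._ : b -> b
v : c
\v._ : c -> c
let u : forall. c -> c
  unify Bool ~ Bool
u : d -> d
u : e -> e
  unify d -> d ~ e -> e
  unify d ~ e
  unify e ~ e
  unify b -> b ~ e -> e
  unify b ~ e
  unify e ~ e
\y._ : a -> e -> e
  unify Bool ~ Bool
  unify Bool ~ Bool
  unify Bool ~ Bool
  unify Bool ~ Bool
  unify Bool ~ Bool
  unify Bool ~ Bool
  unify Bool ~ Bool
  unify Int ~ Int
  unify Int ~ Int
  unify Bool ~ Bool
  unify Bool ~ Bool
\w._ : f -> Int
  unify f -> Int ~ Bool -> g
  unify f ~ Bool
  unify Int ~ g
_ _ : Int
  unify Int ~ Int
  unify Int ~ Int
  unify Int ~ Int
  unify Int ~ Int
  unify Bool ~ Bool
  unify Bool ~ Bool
  unify Bool ~ Bool
  unify Int ~ Int
  unify Int ~ Int
  unify Int ~ Int
  unify Bool ~ Bool
  unify Bool ~ Bool
let p : Bool
p : Bool
\r._ : i -> Bool
\q._ : h -> i -> Bool
t : k
\t._ : k -> k
\s._ : j -> k -> k
  unify h -> i -> Bool ~ j -> k -> k
  unify h ~ j
  unify i -> Bool ~ k -> k
  unify i ~ k
  unify Bool ~ k
  unify Int ~ Bool
  FAIL: mismatch Int ~ Bool

Answer: 2.1.2.0 : 1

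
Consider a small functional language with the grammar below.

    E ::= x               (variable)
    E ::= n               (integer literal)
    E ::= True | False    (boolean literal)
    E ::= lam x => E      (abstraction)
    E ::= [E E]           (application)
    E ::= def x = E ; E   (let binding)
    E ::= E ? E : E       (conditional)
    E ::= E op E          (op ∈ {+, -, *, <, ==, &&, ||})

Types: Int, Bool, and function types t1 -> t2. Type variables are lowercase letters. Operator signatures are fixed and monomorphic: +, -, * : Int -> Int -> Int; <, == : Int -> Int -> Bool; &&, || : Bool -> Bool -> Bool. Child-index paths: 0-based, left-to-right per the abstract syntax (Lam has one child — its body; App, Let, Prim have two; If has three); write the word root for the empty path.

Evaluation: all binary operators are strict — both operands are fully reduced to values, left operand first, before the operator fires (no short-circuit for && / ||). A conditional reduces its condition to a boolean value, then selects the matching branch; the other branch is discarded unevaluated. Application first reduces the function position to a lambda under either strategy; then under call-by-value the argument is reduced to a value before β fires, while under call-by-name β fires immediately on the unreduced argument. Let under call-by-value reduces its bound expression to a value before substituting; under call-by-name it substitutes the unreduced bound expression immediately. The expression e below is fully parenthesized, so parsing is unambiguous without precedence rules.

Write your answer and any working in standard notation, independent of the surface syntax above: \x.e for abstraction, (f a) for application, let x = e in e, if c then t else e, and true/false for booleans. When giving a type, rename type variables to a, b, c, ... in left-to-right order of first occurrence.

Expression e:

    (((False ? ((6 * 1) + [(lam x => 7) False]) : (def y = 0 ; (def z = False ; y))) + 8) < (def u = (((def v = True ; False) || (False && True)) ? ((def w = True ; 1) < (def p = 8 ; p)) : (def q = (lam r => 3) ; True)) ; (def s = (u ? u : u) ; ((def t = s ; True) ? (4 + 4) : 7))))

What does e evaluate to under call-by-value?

Answer: false

Trace:
step 0: (((if false then ((6 * 1) + ((\x.7) false)) else (let y = 0 in (let z = false in y))) + 8) < (let u = (if ((let v = true in false) || (false && true)) then ((let w = true in 1) < (let p = 8 in p)) else (let q = (\r.3) in true)) in (let s = (if u then u else u) in (if (let t = s in true) then (4 + 4) else 7))))
step 1: [if@0.0] (((let y = 0 in (let z = false in y)) + 8) < (let u = (if ((let v = true in false) || (false && true)) then ((let w = true in 1) < (let p = 8 in p)) else (let q = (\r.3) in true)) in (let s = (if u then u else u) in (if (let t = s in true) then (4 + 4) else 7))))
step 2: [let@0.0] (((let z = false in 0) + 8) < (let u = (if ((let v = true in false) || (false && true)) then ((let w = true in 1) < (let p = 8 in p)) else (let q = (\r.3) in true)) in (let s = (if u then u else u) in (if (let t = s in true) then (4 + 4) else 7))))
step 3: [let@0.0] ((0 + 8) < (let u = (if ((let v = true in false) || (false && true)) then ((let w = true in 1) < (let p = 8 in p)) else (let q = (\r.3) in true)) in (let s = (if u then u else u) in (if (let t = s in true) then (4 + 4) else 7))))
step 4: [delta@0] (8 < (let u = (if ((let v = true in false) || (false && true)) then ((let w = true in 1) < (let p = 8 in p)) else (let q = (\r.3) in true)) in (let s = (if u then u else u) in (if (let t = s in true) then (4 + 4) else 7))))
step 5: [let@1.0.0.0] (8 < (let u = (if (false || (false && true)) then ((let w = true in 1) < (let p = 8 in p)) else (let q = (\r.3) in true)) in (let s = (if u then u else u) in (if (let t = s in true) then (4 + 4) else 7))))
step 6: [delta@1.0.0.1] (8 < (let u = (if (false || false) then ((let w = true in 1) < (let p = 8 in p)) else (let q = (\r.3) in true)) in (let s = (if u then u else u) in (if (let t = s in true) then (4 + 4) else 7))))
step 7: [delta@1.0.0] (8 < (let u = (if false then ((let w = true in 1) < (let p = 8 in p)) else (let q = (\r.3) in true)) in (let s = (if u then u else u) in (if (let t = s in true) then (4 + 4) else 7))))
step 8: [if@1.0] (8 < (let u = (let q = (\r.3) in true) in (let s = (if u then u else u) in (if (let t = s in true) then (4 + 4) else 7))))
step 9: [let@1.0] (8 < (let u = true in (let s = (if u then u else u) in (if (let t = s in true) then (4 + 4) else 7))))
step 10: [let@1] (8 < (let s = (if true then true else true) in (if (let t = s in true) then (4 + 4) else 7)))
step 11: [if@1.0] (8 < (let s = true in (if (let t = s in true) then (4 + 4) else 7)))
step 12: [let@1] (8 < (if (let t = true in true) then (4 + 4) else 7))
step 13: [let@1.0] (8 < (if true then (4 + 4) else 7))
step 14: [if@1] (8 < (4 + 4))
step 15: [delta@1] (8 < 8)
step 16: [delta@root] false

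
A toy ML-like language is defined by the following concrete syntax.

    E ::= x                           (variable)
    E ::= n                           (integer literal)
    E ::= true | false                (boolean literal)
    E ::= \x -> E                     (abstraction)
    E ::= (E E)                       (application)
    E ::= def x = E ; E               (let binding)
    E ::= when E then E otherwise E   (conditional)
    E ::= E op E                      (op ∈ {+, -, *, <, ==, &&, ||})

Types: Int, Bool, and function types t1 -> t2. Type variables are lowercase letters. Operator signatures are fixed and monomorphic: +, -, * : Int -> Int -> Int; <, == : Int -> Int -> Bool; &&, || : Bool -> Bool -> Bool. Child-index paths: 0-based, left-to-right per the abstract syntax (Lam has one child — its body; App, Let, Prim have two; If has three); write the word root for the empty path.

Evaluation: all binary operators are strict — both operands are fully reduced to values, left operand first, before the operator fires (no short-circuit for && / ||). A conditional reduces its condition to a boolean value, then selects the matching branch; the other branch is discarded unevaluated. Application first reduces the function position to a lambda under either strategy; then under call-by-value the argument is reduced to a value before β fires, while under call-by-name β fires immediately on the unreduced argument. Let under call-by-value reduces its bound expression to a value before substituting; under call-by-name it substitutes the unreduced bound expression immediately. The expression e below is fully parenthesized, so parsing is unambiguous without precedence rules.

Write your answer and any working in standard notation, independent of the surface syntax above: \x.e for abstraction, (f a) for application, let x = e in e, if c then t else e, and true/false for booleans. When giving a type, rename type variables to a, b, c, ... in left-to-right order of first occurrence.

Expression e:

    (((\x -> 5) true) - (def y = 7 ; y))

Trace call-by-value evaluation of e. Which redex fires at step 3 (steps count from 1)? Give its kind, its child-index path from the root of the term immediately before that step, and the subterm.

Answer: delta at root : (5 - 7)

Derivation:
step 0: (((\x.5) true) - (let y = 7 in y))
step 1: [beta@0] (5 - (let y = 7 in y))
step 2: [let@1] (5 - 7)
step 3: [delta@root] -2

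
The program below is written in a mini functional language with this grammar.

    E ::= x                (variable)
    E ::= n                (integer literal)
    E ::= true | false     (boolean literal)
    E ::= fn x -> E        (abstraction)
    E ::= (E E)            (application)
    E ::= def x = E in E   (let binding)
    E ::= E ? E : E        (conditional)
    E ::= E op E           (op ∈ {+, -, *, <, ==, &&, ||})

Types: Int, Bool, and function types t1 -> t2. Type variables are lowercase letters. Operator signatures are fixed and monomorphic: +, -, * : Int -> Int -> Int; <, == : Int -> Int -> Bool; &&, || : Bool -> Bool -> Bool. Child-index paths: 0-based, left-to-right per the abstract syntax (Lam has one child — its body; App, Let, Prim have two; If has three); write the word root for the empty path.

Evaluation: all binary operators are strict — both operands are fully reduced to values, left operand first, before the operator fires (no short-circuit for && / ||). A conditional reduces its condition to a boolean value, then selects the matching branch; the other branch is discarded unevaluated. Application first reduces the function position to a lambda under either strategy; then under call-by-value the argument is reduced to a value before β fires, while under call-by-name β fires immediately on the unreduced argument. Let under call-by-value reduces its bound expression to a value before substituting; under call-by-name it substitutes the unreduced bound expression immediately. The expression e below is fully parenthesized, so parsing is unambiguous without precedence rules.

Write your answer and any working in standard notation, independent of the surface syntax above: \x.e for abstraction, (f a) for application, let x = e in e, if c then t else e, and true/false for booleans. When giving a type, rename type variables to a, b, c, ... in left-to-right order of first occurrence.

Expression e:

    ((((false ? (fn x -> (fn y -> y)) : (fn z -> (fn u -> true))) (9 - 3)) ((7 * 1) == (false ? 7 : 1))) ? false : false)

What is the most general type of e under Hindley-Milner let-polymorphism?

Answer: Bool

Working:
  unify Bool ~ Bool
y : b
\y._ : b -> b
\x._ : a -> b -> b
\u._ : d -> Bool
\z._ : c -> d -> Bool
  unify a -> b -> b ~ c -> d -> Bool
  unify a ~ c
  unify b -> b ~ d -> Bool
  unify b ~ d
  unify d ~ Bool
  unify Int ~ Int
  unify Int ~ Int
  unify c -> Bool -> Bool ~ Int -> e
  unify c ~ Int
  unify Bool -> Bool ~ e
_ _ : Bool -> Bool
  unify Int ~ Int
  unify Int ~ Int
  unify Int ~ Int
  unify Bool ~ Bool
  unify Int ~ Int
  unify Int ~ Int
  unify Bool -> Bool ~ Bool -> f
  unify Bool ~ Bool
  unify Bool ~ f
_ _ : Bool
  unify Bool ~ Bool
  unify Bool ~ Bool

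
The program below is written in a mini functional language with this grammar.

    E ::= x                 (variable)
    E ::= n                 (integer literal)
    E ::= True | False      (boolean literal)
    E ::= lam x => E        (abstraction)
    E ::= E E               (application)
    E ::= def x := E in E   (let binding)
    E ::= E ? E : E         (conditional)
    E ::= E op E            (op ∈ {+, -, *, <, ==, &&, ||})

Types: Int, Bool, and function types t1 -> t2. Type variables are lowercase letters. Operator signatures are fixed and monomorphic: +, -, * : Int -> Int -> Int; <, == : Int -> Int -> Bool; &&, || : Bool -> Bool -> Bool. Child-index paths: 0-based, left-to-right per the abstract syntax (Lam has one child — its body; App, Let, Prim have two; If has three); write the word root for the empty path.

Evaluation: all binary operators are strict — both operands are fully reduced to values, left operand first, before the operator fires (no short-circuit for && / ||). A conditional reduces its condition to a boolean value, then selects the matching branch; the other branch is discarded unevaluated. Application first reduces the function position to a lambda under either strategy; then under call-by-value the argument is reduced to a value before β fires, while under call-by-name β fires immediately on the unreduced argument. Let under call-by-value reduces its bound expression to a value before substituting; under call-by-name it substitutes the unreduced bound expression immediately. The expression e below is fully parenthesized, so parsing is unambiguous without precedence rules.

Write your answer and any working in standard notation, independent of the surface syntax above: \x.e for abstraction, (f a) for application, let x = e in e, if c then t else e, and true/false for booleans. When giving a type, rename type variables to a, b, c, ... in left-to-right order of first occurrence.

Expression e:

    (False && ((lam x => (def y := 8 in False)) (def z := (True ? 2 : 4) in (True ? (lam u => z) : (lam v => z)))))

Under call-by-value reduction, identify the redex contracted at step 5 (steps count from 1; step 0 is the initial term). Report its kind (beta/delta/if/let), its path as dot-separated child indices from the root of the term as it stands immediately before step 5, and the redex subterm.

Answer: let at 1 : (let y = 8 in false)

Derivation:
step 0: (false && ((\x.(let y = 8 in false)) (let z = (if true then 2 else 4) in (if true then (\u.z) else (\v.z)))))
step 1: [if@1.1.0] (false && ((\x.(let y = 8 in false)) (let z = 2 in (if true then (\u.z) else (\v.z)))))
step 2: [let@1.1] (false && ((\x.(let y = 8 in false)) (if true then (\u.2) else (\v.2))))
step 3: [if@1.1] (false && ((\x.(let y = 8 in false)) (\u.2)))
step 4: [beta@1] (false && (let y = 8 in false))
step 5: [let@1] (false && false)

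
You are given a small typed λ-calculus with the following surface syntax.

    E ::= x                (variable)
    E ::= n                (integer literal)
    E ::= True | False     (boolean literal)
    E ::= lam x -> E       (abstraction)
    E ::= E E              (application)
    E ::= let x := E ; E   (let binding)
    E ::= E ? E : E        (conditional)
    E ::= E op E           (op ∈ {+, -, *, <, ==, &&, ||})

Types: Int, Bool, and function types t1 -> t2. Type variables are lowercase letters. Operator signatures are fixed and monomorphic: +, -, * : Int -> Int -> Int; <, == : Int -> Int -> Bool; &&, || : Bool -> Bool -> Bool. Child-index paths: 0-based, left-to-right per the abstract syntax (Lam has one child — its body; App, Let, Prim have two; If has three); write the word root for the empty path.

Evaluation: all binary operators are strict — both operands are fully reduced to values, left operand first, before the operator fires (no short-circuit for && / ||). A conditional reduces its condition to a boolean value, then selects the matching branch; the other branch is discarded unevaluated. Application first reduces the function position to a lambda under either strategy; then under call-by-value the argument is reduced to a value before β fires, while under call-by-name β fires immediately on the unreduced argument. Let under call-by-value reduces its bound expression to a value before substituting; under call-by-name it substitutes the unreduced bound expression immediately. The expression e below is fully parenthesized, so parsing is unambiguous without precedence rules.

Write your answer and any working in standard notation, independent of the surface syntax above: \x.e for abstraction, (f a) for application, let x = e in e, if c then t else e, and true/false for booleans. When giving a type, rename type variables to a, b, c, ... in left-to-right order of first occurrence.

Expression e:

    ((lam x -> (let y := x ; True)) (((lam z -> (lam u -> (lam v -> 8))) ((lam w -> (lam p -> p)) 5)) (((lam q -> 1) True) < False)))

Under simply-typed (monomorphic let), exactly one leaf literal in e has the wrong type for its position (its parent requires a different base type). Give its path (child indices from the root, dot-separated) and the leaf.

Answer: 1.1.1 : false

Trace:
x : a
let y : a
\x._ : a -> Bool
\v._ : d -> Int
\u._ : c -> d -> Int
\z._ : b -> c -> d -> Int
p : f
\p._ : f -> f
\w._ : e -> f -> f
  unify e -> f -> f ~ Int -> g
  unify e ~ Int
  unify f -> f ~ g
_ _ : f -> f
  unify b -> c -> d -> Int ~ (f -> f) -> h
  unify b ~ f -> f
  unify c -> d -> Int ~ h
_ _ : c -> d -> Int
\q._ : i -> Int
  unify i -> Int ~ Bool -> j
  unify i ~ Bool
  unify Int ~ j
_ _ : Int
  unify Int ~ Int
  unify Bool ~ Int
  FAIL: mismatch Bool ~ Int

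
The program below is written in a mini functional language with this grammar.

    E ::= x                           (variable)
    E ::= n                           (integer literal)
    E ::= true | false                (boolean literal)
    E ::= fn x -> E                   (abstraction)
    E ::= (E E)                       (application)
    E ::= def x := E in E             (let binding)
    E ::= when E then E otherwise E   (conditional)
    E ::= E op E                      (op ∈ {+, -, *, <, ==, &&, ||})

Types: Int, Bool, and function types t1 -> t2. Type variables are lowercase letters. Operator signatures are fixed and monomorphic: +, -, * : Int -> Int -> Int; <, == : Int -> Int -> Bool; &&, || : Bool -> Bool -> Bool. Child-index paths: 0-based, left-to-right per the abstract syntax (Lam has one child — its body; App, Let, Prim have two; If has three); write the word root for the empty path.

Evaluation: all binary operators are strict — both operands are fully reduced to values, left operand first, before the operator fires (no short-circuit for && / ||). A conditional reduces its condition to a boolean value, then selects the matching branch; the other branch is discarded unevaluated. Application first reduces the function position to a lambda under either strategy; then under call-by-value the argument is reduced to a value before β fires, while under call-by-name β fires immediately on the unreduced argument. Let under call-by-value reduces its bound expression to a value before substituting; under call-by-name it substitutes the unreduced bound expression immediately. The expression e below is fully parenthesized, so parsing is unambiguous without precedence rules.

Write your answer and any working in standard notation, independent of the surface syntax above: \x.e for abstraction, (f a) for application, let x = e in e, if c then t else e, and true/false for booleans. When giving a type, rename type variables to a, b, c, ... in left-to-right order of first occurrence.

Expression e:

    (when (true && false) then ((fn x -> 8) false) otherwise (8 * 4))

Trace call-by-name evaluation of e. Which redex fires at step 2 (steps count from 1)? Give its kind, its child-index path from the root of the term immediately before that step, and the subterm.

Trace:
step 0: (if (true && false) then ((\x.8) false) else (8 * 4))
step 1: [delta@0] (if false then ((\x.8) false) else (8 * 4))
step 2: [if@root] (8 * 4)

Answer: if at root : (if false then ((\x.8) false) else (8 * 4))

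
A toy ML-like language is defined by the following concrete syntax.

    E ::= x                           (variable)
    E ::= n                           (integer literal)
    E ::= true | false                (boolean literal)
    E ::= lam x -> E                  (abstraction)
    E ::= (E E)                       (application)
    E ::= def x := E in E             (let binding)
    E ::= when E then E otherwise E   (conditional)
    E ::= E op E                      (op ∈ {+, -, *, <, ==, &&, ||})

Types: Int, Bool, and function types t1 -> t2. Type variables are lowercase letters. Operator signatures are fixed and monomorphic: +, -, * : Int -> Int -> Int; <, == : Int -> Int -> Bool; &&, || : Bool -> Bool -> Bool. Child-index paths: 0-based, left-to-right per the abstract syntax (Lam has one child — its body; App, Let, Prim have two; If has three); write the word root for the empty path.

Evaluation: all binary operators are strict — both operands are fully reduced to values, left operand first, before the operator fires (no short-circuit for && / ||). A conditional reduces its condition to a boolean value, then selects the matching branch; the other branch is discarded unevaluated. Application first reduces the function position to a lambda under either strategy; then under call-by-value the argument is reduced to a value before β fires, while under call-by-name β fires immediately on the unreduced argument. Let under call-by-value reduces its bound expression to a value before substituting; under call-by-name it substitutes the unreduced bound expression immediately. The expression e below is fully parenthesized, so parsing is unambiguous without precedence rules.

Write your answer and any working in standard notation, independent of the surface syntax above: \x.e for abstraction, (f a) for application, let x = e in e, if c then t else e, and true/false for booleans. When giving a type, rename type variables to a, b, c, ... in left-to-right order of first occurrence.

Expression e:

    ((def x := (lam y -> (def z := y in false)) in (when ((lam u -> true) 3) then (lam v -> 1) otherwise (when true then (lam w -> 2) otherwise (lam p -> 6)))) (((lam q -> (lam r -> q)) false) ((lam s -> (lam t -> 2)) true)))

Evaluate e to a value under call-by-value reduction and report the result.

Derivation:
step 0: ((let x = (\y.(let z = y in false)) in (if ((\u.true) 3) then (\v.1) else (if true then (\w.2) else (\p.6)))) (((\q.(\r.q)) false) ((\s.(\t.2)) true)))
step 1: [let@0] ((if ((\u.true) 3) then (\v.1) else (if true then (\w.2) else (\p.6))) (((\q.(\r.q)) false) ((\s.(\t.2)) true)))
step 2: [beta@0.0] ((if true then (\v.1) else (if true then (\w.2) else (\p.6))) (((\q.(\r.q)) false) ((\s.(\t.2)) true)))
step 3: [if@0] ((\v.1) (((\q.(\r.q)) false) ((\s.(\t.2)) true)))
step 4: [beta@1.0] ((\v.1) ((\r.false) ((\s.(\t.2)) true)))
step 5: [beta@1.1] ((\v.1) ((\r.false) (\t.2)))
step 6: [beta@1] ((\v.1) false)
step 7: [beta@root] 1

Answer: 1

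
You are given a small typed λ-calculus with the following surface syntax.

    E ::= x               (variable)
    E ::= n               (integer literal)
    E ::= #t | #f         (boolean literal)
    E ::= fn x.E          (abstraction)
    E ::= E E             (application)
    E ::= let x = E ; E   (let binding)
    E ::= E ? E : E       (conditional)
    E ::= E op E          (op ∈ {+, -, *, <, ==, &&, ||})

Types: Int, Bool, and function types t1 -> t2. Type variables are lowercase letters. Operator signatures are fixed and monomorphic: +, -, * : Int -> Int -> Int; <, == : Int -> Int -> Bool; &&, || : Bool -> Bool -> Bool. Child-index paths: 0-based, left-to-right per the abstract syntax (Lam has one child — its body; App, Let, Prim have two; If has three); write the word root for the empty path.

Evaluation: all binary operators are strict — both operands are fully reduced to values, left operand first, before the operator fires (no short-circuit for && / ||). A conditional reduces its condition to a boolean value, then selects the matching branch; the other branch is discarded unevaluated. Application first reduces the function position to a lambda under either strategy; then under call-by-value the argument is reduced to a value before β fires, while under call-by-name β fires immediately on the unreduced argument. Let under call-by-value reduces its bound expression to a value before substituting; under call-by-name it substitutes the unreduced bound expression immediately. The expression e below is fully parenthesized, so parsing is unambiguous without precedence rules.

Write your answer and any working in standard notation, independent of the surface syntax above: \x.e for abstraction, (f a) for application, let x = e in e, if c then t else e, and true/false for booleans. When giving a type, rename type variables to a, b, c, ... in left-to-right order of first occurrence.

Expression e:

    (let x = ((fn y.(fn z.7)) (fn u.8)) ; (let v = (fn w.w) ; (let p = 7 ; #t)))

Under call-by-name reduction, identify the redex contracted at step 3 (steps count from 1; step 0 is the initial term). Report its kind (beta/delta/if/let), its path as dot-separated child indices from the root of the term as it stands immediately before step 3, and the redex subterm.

Answer: let at root : (let p = 7 in true)

Trace:
step 0: (let x = ((\y.(\z.7)) (\u.8)) in (let v = (\w.w) in (let p = 7 in true)))
step 1: [let@root] (let v = (\w.w) in (let p = 7 in true))
step 2: [let@root] (let p = 7 in true)
step 3: [let@root] true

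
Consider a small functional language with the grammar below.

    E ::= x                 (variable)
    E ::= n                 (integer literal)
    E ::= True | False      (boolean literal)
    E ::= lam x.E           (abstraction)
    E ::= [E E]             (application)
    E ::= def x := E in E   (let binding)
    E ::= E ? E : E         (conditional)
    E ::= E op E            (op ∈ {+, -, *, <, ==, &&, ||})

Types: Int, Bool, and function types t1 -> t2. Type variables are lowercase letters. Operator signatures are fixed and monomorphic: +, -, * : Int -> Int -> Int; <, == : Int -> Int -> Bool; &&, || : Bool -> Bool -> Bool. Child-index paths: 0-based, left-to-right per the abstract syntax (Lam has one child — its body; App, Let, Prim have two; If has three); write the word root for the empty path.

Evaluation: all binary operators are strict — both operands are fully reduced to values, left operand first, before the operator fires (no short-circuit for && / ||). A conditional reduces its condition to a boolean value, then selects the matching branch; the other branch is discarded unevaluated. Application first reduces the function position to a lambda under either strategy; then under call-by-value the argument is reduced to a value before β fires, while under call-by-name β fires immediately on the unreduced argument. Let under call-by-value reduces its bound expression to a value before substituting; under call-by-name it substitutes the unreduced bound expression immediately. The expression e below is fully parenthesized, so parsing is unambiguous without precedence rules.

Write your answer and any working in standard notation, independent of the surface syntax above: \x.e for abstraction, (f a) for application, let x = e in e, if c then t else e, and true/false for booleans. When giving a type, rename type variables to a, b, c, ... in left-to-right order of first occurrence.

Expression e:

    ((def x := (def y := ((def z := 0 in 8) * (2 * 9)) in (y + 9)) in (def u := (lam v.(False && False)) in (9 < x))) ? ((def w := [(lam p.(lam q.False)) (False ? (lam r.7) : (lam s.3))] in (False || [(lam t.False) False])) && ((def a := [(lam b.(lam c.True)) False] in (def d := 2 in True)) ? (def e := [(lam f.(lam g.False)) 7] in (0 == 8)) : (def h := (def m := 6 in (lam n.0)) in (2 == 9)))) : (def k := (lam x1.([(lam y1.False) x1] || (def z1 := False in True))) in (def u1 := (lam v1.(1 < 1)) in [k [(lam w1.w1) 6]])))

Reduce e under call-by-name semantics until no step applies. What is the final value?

Working:
step 0: (if (let x = (let y = ((let z = 0 in 8) * (2 * 9)) in (y + 9)) in (let u = (\v.(false && false)) in (9 < x))) then ((let w = ((\p.(\q.false)) (if false then (\r.7) else (\s.3))) in (false || ((\t.false) false))) && (if (let a = ((\b.(\c.true)) false) in (let d = 2 in true)) then (let e = ((\f.(\g.false)) 7) in (0 == 8)) else (let h = (let m = 6 in (\n.0)) in (2 == 9)))) else (let k = (\x1.(((\y1.false) x1) || (let z1 = false in true))) in (let u1 = (\v1.(1 < 1)) in (k ((\w1.w1) 6)))))
step 1: [let@0] (if (let u = (\v.(false && false)) in (9 < (let y = ((let z = 0 in 8) * (2 * 9)) in (y + 9)))) then ((let w = ((\p.(\q.false)) (if false then (\r.7) else (\s.3))) in (false || ((\t.false) false))) && (if (let a = ((\b.(\c.true)) false) in (let d = 2 in true)) then (let e = ((\f.(\g.false)) 7) in (0 == 8)) else (let h = (let m = 6 in (\n.0)) in (2 == 9)))) else (let k = (\x1.(((\y1.false) x1) || (let z1 = false in true))) in (let u1 = (\v1.(1 < 1)) in (k ((\w1.w1) 6)))))
step 2: [let@0] (if (9 < (let y = ((let z = 0 in 8) * (2 * 9)) in (y + 9))) then ((let w = ((\p.(\q.false)) (if false then (\r.7) else (\s.3))) in (false || ((\t.false) false))) && (if (let a = ((\b.(\c.true)) false) in (let d = 2 in true)) then (let e = ((\f.(\g.false)) 7) in (0 == 8)) else (let h = (let m = 6 in (\n.0)) in (2 == 9)))) else (let k = (\x1.(((\y1.false) x1) || (let z1 = false in true))) in (let u1 = (\v1.(1 < 1)) in (k ((\w1.w1) 6)))))
step 3: [let@0.1] (if (9 < (((let z = 0 in 8) * (2 * 9)) + 9)) then ((let w = ((\p.(\q.false)) (if false then (\r.7) else (\s.3))) in (false || ((\t.false) false))) && (if (let a = ((\b.(\c.true)) false) in (let d = 2 in true)) then (let e = ((\f.(\g.false)) 7) in (0 == 8)) else (let h = (let m = 6 in (\n.0)) in (2 == 9)))) else (let k = (\x1.(((\y1.false) x1) || (let z1 = false in true))) in (let u1 = (\v1.(1 < 1)) in (k ((\w1.w1) 6)))))
step 4: [let@0.1.0.0] (if (9 < ((8 * (2 * 9)) + 9)) then ((let w = ((\p.(\q.false)) (if false then (\r.7) else (\s.3))) in (false || ((\t.false) false))) && (if (let a = ((\b.(\c.true)) false) in (let d = 2 in true)) then (let e = ((\f.(\g.false)) 7) in (0 == 8)) else (let h = (let m = 6 in (\n.0)) in (2 == 9)))) else (let k = (\x1.(((\y1.false) x1) || (let z1 = false in true))) in (let u1 = (\v1.(1 < 1)) in (k ((\w1.w1) 6)))))
step 5: [delta@0.1.0.1] (if (9 < ((8 * 18) + 9)) then ((let w = ((\p.(\q.false)) (if false then (\r.7) else (\s.3))) in (false || ((\t.false) false))) && (if (let a = ((\b.(\c.true)) false) in (let d = 2 in true)) then (let e = ((\f.(\g.false)) 7) in (0 == 8)) else (let h = (let m = 6 in (\n.0)) in (2 == 9)))) else (let k = (\x1.(((\y1.false) x1) || (let z1 = false in true))) in (let u1 = (\v1.(1 < 1)) in (k ((\w1.w1) 6)))))
step 6: [delta@0.1.0] (if (9 < (144 + 9)) then ((let w = ((\p.(\q.false)) (if false then (\r.7) else (\s.3))) in (false || ((\t.false) false))) && (if (let a = ((\b.(\c.true)) false) in (let d = 2 in true)) then (let e = ((\f.(\g.false)) 7) in (0 == 8)) else (let h = (let m = 6 in (\n.0)) in (2 == 9)))) else (let k = (\x1.(((\y1.false) x1) || (let z1 = false in true))) in (let u1 = (\v1.(1 < 1)) in (k ((\w1.w1) 6)))))
step 7: [delta@0.1] (if (9 < 153) then ((let w = ((\p.(\q.false)) (if false then (\r.7) else (\s.3))) in (false || ((\t.false) false))) && (if (let a = ((\b.(\c.true)) false) in (let d = 2 in true)) then (let e = ((\f.(\g.false)) 7) in (0 == 8)) else (let h = (let m = 6 in (\n.0)) in (2 == 9)))) else (let k = (\x1.(((\y1.false) x1) || (let z1 = false in true))) in (let u1 = (\v1.(1 < 1)) in (k ((\w1.w1) 6)))))
step 8: [delta@0] (if true then ((let w = ((\p.(\q.false)) (if false then (\r.7) else (\s.3))) in (false || ((\t.false) false))) && (if (let a = ((\b.(\c.true)) false) in (let d = 2 in true)) then (let e = ((\f.(\g.false)) 7) in (0 == 8)) else (let h = (let m = 6 in (\n.0)) in (2 == 9)))) else (let k = (\x1.(((\y1.false) x1) || (let z1 = false in true))) in (let u1 = (\v1.(1 < 1)) in (k ((\w1.w1) 6)))))
step 9: [if@root] ((let w = ((\p.(\q.false)) (if false then (\r.7) else (\s.3))) in (false || ((\t.false) false))) && (if (let a = ((\b.(\c.true)) false) in (let d = 2 in true)) then (let e = ((\f.(\g.false)) 7) in (0 == 8)) else (let h = (let m = 6 in (\n.0)) in (2 == 9))))
step 10: [let@0] ((false || ((\t.false) false)) && (if (let a = ((\b.(\c.true)) false) in (let d = 2 in true)) then (let e = ((\f.(\g.false)) 7) in (0 == 8)) else (let h = (let m = 6 in (\n.0)) in (2 == 9))))
step 11: [beta@0.1] ((false || false) && (if (let a = ((\b.(\c.true)) false) in (let d = 2 in true)) then (let e = ((\f.(\g.false)) 7) in (0 == 8)) else (let h = (let m = 6 in (\n.0)) in (2 == 9))))
step 12: [delta@0] (false && (if (let a = ((\b.(\c.true)) false) in (let d = 2 in true)) then (let e = ((\f.(\g.false)) 7) in (0 == 8)) else (let h = (let m = 6 in (\n.0)) in (2 == 9))))
step 13: [let@1.0] (false && (if (let d = 2 in true) then (let e = ((\f.(\g.false)) 7) in (0 == 8)) else (let h = (let m = 6 in (\n.0)) in (2 == 9))))
step 14: [let@1.0] (false && (if true then (let e = ((\f.(\g.false)) 7) in (0 == 8)) else (let h = (let m = 6 in (\n.0)) in (2 == 9))))
step 15: [if@1] (false && (let e = ((\f.(\g.false)) 7) in (0 == 8)))
step 16: [let@1] (false && (0 == 8))
step 17: [delta@1] (false && false)
step 18: [delta@root] false

Answer: false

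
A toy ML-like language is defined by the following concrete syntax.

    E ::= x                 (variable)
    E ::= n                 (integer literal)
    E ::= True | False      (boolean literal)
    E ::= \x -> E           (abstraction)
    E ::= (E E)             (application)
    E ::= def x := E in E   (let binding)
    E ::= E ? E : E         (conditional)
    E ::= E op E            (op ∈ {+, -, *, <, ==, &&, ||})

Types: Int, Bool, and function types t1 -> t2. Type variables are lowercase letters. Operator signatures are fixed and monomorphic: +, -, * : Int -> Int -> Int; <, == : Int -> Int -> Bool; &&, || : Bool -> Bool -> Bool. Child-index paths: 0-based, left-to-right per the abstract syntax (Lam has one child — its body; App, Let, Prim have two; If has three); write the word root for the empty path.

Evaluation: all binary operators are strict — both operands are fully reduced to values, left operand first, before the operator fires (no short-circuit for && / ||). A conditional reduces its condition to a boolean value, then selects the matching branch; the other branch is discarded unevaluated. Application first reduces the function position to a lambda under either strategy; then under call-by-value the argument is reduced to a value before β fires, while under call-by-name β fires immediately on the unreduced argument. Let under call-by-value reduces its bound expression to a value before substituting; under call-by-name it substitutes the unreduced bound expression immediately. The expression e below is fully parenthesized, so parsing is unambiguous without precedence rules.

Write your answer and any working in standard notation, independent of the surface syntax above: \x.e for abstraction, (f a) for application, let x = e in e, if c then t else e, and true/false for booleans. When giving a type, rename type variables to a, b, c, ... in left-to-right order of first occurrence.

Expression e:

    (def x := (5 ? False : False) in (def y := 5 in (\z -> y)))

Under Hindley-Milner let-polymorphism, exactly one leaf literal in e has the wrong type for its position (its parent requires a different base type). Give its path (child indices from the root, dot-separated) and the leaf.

Trace:
  unify Int ~ Bool
  FAIL: mismatch Int ~ Bool

Answer: 0.0 : 5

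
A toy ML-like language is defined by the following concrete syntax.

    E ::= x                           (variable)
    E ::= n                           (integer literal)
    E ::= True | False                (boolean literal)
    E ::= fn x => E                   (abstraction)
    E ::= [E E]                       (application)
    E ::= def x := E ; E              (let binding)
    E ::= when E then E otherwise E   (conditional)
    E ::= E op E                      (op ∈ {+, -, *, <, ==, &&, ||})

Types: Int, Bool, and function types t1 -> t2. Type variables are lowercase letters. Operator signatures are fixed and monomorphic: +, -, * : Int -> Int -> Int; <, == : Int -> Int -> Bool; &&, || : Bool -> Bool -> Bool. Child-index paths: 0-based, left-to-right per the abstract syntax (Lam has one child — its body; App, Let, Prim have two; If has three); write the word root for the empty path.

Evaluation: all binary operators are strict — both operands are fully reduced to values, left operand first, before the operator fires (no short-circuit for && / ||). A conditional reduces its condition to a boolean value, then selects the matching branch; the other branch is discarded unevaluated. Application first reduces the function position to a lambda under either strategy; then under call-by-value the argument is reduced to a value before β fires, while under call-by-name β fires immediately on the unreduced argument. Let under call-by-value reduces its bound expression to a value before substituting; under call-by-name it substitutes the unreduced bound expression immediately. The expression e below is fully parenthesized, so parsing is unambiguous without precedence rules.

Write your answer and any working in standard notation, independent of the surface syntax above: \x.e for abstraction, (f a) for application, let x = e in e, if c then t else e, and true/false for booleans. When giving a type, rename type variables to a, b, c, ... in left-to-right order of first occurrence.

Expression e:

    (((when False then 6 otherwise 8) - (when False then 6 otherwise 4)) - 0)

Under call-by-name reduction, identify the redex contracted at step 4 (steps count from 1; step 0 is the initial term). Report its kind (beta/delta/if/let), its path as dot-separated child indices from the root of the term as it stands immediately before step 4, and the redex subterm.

Working:
step 0: (((if false then 6 else 8) - (if false then 6 else 4)) - 0)
step 1: [if@0.0] ((8 - (if false then 6 else 4)) - 0)
step 2: [if@0.1] ((8 - 4) - 0)
step 3: [delta@0] (4 - 0)
step 4: [delta@root] 4

Answer: delta at root : (4 - 0)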